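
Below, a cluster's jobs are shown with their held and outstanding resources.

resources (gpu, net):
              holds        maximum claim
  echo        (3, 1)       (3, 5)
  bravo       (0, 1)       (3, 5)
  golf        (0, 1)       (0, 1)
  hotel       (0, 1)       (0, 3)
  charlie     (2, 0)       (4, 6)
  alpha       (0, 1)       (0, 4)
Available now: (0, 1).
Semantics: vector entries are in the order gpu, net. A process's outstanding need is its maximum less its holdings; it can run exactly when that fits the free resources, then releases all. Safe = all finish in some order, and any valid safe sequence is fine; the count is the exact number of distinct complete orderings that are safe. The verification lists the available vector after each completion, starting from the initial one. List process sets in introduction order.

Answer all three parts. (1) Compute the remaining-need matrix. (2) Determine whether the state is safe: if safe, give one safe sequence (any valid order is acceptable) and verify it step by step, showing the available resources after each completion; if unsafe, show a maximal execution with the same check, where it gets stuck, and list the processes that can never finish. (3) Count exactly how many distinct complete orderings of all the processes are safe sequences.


(1) Need matrix, components ordered gpu, net:
  echo: (0, 4)
  bravo: (3, 4)
  golf: (0, 0)
  hotel: (0, 2)
  charlie: (2, 6)
  alpha: (0, 3)
(2) SAFE. One safe sequence: golf, hotel, alpha, echo, bravo, charlie.
Key observation: reading the order forward, hotel is the first process whose need (0, 2) meets the free pool (0, 2) exactly on a resource it requests.
Walking it through:
  pool = (0, 1)
  golf needs (0, 0) <= (0, 1) -> finishes; pool += (0, 1) = (0, 2)
  hotel needs (0, 2) <= (0, 2) -> finishes; pool += (0, 1) = (0, 3)
  alpha needs (0, 3) <= (0, 3) -> finishes; pool += (0, 1) = (0, 4)
  echo needs (0, 4) <= (0, 4) -> finishes; pool += (3, 1) = (3, 5)
  bravo needs (3, 4) <= (3, 5) -> finishes; pool += (0, 1) = (3, 6)
  charlie needs (2, 6) <= (3, 6) -> finishes; pool += (2, 0) = (5, 6)
(3) Exactly 1 of the possible complete orderings is a safe sequence.


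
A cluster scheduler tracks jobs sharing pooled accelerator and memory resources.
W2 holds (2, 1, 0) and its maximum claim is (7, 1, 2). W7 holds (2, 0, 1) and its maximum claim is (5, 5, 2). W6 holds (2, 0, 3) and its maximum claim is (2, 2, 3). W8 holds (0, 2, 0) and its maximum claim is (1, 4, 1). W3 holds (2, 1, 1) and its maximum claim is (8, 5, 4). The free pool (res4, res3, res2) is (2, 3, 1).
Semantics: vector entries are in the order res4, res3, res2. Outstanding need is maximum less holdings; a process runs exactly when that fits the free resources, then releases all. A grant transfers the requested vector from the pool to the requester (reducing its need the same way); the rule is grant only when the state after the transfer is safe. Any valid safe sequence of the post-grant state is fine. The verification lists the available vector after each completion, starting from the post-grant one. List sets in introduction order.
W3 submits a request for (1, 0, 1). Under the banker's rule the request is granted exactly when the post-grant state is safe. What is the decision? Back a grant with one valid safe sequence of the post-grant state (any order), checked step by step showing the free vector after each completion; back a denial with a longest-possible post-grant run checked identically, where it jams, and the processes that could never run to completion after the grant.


GRANT: granting preserves safety; a valid post-grant sequence is W6, W8, W7, W2, W3.
Key observation: the transfer keeps a workable pool ((1, 3, 0)); W6 starts the safe sequence.
Verifying the post-grant state step by step:
  pool = (1, 3, 0)
  W6: need (0, 2, 0) fits (1, 3, 0); releases (2, 0, 3), pool now (3, 3, 3)
  W8: need (1, 2, 1) fits (3, 3, 3); releases (0, 2, 0), pool now (3, 5, 3)
  W7: need (3, 5, 1) fits (3, 5, 3); releases (2, 0, 1), pool now (5, 5, 4)
  W2: need (5, 0, 2) fits (5, 5, 4); releases (2, 1, 0), pool now (7, 6, 4)
  W3: need (5, 4, 2) fits (7, 6, 4); releases (3, 1, 2), pool now (10, 7, 6)


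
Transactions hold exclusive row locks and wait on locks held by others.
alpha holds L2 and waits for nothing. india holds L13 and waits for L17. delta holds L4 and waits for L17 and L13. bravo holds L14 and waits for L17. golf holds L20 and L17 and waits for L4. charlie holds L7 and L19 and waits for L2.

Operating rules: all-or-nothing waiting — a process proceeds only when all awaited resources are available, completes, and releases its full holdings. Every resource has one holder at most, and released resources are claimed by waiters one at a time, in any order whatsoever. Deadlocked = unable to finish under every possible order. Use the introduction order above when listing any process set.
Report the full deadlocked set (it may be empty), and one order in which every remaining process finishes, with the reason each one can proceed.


Deadlocked set: india, delta, bravo and golf.
Key observation: the knot is the closed ring of waits india -> golf -> delta -> india; bravo waits into the deadlock from upstream.
The rest can finish in the order alpha, charlie.
Verifying each step:
  alpha waits on nothing -> runs at once and releases L2
  charlie: everything it awaited (L2) is free; runs, freeing L7 and L19


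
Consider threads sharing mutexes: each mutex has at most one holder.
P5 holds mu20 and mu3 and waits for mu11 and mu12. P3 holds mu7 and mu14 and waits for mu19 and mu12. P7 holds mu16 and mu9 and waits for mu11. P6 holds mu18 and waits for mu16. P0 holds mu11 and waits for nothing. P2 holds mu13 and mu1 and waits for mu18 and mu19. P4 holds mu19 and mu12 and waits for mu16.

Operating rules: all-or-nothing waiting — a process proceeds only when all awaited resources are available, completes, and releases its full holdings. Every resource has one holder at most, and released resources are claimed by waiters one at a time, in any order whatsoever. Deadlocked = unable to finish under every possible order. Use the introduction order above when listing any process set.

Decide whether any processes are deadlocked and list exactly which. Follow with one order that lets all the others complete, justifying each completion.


The deadlocked set is empty.
Key observation: although several processes wait, no cycle exists — each chain bottoms out at a free runner.
The rest can finish in the order P0, P7, P4, P6, P2, P3, P5.
Verifying each step:
  P0 waits on nothing -> runs at once and releases mu11
  P7 waits on mu11 — all released -> runs and releases mu16 and mu9
  P4 waits on mu16 — all released -> runs and releases mu19 and mu12
  P6 waits on mu16 — all released -> runs and releases mu18
  P2 waits on mu18 and mu19 — all released -> runs and releases mu13 and mu1
  P3 waits on mu19 and mu12 — all released -> runs and releases mu7 and mu14
  P5 waits on mu11 and mu12 — all released -> runs and releases mu20 and mu3


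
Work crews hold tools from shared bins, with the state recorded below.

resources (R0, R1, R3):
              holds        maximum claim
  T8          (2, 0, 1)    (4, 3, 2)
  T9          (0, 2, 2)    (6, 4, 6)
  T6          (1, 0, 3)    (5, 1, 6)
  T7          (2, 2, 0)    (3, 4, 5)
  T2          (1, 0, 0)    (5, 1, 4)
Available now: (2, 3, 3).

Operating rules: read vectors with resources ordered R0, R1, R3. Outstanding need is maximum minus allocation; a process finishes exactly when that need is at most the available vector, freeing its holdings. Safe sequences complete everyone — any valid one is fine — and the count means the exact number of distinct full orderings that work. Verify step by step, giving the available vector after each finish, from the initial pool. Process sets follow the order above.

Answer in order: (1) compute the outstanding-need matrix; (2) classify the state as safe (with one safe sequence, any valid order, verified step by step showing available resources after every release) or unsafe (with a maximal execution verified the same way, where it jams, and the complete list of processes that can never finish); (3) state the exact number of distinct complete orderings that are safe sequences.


(1) Need matrix, components ordered R0, R1, R3:
  T8: (2, 3, 1)
  T9: (6, 2, 4)
  T6: (4, 1, 3)
  T7: (1, 2, 5)
  T2: (4, 1, 4)
(2) The state is SAFE; one workable sequence: T8, T6, T7, T9, T2.
Key observation: the order's first zero-slack moment is T8 ((2, 3, 1) needed, (2, 3, 3) free — a requested resource with nothing to spare).
Verifying each step:
  pool = (2, 3, 3)
  run T8 (needs (2, 3, 1), free (2, 3, 3)); after release of (2, 0, 1) the pool is (4, 3, 4)
  run T6 (needs (4, 1, 3), free (4, 3, 4)); after release of (1, 0, 3) the pool is (5, 3, 7)
  run T7 (needs (1, 2, 5), free (5, 3, 7)); after release of (2, 2, 0) the pool is (7, 5, 7)
  run T9 (needs (6, 2, 4), free (7, 5, 7)); after release of (0, 2, 2) the pool is (7, 7, 9)
  run T2 (needs (4, 1, 4), free (7, 7, 9)); after release of (1, 0, 0) the pool is (8, 7, 9)
(3) Precisely 6 of the possible complete orderings are safe sequences.


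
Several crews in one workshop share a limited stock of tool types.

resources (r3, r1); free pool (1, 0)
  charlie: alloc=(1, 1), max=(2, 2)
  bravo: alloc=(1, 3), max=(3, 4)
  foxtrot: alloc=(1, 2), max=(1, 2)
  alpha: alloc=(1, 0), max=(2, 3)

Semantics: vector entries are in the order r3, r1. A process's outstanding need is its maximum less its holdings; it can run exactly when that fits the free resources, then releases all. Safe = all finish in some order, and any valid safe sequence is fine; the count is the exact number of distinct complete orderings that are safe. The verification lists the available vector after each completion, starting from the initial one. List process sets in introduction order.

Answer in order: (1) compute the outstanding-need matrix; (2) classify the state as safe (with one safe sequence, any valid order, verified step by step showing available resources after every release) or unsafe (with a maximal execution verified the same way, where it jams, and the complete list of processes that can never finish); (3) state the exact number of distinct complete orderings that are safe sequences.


(1) Remaining need (order r3, r1):
  charlie: (1, 1)
  bravo: (2, 1)
  foxtrot: (0, 0)
  alpha: (1, 3)
(2) SAFE — a valid safe sequence is foxtrot, bravo, charlie, alpha.
Key observation: bravo marks the first exact bind of the order: its need (2, 1) fits the free (2, 2) with zero slack on a requested resource.
Walking it through:
  pool = (1, 0)
  foxtrot: need (0, 0) fits (1, 0); releases (1, 2), pool now (2, 2)
  bravo: need (2, 1) fits (2, 2); releases (1, 3), pool now (3, 5)
  charlie: need (1, 1) fits (3, 5); releases (1, 1), pool now (4, 6)
  alpha: need (1, 3) fits (4, 6); releases (1, 0), pool now (5, 6)
(3) Exactly 4 of the possible complete orderings are safe sequences.


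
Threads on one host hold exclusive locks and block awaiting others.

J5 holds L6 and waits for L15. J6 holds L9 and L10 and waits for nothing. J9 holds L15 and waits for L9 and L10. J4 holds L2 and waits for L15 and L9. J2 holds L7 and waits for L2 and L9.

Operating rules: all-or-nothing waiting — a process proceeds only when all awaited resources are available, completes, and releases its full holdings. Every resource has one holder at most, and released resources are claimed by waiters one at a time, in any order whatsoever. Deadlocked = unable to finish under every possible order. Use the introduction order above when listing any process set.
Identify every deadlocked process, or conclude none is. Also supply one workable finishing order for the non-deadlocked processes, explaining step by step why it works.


The deadlocked set is empty.
Key observation: although several processes wait, no cycle exists — each chain bottoms out at a free runner.
The rest can finish in the order J6, J9, J4, J2, J5.
Verifying each step:
  J6: no waits; runs immediately, freeing L9 and L10
  J9 waits on L9 and L10 — all released -> runs and releases L15
  J4 waits on L15 and L9 — all released -> runs and releases L2
  J2 waits on L2 and L9 — all released -> runs and releases L7
  J5 waits on L15 — all released -> runs and releases L6


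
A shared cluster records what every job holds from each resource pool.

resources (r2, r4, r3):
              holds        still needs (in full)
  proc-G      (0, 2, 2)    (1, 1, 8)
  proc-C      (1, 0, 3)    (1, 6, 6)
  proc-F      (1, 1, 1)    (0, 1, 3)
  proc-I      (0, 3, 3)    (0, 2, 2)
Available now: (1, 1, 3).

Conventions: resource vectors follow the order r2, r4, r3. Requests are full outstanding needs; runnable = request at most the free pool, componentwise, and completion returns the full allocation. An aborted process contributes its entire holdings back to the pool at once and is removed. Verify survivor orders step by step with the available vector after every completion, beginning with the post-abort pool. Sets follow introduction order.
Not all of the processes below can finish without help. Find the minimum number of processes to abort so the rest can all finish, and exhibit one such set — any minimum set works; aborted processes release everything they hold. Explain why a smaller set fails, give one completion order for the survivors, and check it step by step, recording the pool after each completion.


Minimum abort set: proc-G.
Key observation: aborting proc-G returns (0, 2, 2), and proc-C — hopeless before — runs at step 3 with the returned capacity in the pool.
Why nothing smaller works: aborting no one leaves the state deadlocked as given.
Survivors finish in the order: proc-F, proc-I, proc-C. Step-by-step check (pool after the aborts first):
  pool = (1, 3, 5)
  proc-F: need (0, 1, 3) fits (1, 3, 5); releases (1, 1, 1), pool now (2, 4, 6)
  proc-I: need (0, 2, 2) fits (2, 4, 6); releases (0, 3, 3), pool now (2, 7, 9)
  proc-C: need (1, 6, 6) fits (2, 7, 9); releases (1, 0, 3), pool now (3, 7, 12)


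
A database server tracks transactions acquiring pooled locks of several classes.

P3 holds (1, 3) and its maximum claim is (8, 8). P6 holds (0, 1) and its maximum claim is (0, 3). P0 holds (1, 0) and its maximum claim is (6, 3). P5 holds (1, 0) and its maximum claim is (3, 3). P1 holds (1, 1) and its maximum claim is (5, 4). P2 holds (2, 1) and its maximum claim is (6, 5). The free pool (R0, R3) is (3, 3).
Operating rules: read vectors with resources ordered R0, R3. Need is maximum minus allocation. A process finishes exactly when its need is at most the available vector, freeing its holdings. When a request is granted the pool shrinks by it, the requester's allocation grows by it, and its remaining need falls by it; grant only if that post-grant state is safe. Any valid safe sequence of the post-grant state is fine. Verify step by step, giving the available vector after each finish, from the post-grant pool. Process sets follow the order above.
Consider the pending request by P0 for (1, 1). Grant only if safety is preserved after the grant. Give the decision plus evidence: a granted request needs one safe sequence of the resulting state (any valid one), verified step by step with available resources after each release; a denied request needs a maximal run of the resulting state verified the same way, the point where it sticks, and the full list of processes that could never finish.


DENY — the pretend-granted state is unsafe.
Key observation: P6, P5 can finish, but then (3, 3) is all there is, and the blocked group's R0 demands exceed it.
On the post-grant state, P6, P5 is a maximal run — nothing extends it. Walking it through:
  pool = (2, 2)
  run P6 (needs (0, 2), free (2, 2)); after release of (0, 1) the pool is (2, 3)
  run P5 (needs (2, 3), free (2, 3)); after release of (1, 0) the pool is (3, 3)
  P3 still needs (7, 5) but only (3, 3) is free — short on R0 and R3
  P0 still needs (4, 2) but only (3, 3) is free — short on R0
  P1 still needs (4, 3) but only (3, 3) is free — short on R0
  P2 still needs (4, 4) but only (3, 3) is free — short on R0 and R3
Post-grant, the permanently blocked set is P3, P0, P1 and P2.


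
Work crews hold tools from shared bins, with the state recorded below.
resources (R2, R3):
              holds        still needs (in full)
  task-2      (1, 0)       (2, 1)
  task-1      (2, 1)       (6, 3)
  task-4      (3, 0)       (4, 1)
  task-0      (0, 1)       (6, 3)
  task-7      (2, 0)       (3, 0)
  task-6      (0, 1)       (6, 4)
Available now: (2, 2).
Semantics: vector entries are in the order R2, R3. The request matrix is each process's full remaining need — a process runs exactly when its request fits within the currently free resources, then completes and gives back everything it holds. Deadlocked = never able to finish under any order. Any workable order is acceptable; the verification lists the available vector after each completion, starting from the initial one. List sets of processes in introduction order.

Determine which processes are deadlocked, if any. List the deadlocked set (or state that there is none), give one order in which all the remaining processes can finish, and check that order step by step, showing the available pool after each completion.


Deadlocked: task-1, task-0 and task-6.
Key observation: even finishing task-2, task-7, task-4 leaves just (8, 2) free — too little R3 for any of the remaining processes.
One completion order for the rest: task-2, task-7, task-4. Step-by-step check:
  pool = (2, 2)
  run task-2 (needs (2, 1), free (2, 2)); after release of (1, 0) the pool is (3, 2)
  run task-7 (needs (3, 0), free (3, 2)); after release of (2, 0) the pool is (5, 2)
  run task-4 (needs (4, 1), free (5, 2)); after release of (3, 0) the pool is (8, 2)
The stuck group stays short no matter what:
  task-1 cannot run: need (6, 3) vs free (8, 2) (insufficient R3)
  task-0 cannot run: need (6, 3) vs free (8, 2) (insufficient R3)
  task-6 cannot run: need (6, 4) vs free (8, 2) (insufficient R3)


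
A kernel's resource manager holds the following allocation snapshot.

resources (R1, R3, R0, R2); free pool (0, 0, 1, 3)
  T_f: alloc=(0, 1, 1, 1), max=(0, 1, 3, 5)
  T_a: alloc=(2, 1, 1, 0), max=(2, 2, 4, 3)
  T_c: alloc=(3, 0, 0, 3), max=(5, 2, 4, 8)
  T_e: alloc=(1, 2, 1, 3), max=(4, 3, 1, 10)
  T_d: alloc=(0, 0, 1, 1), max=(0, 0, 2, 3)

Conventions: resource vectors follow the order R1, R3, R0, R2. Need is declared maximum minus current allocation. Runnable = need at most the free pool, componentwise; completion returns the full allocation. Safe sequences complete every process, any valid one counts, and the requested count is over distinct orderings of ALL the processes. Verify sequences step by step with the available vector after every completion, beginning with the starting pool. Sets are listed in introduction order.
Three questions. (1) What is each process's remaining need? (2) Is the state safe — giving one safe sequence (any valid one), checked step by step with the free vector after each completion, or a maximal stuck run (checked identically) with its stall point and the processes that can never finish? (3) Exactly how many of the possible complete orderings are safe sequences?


(1) Remaining need (order R1, R3, R0, R2):
  T_f: (0, 0, 2, 4)
  T_a: (0, 1, 3, 3)
  T_c: (2, 2, 4, 5)
  T_e: (3, 1, 0, 7)
  T_d: (0, 0, 1, 2)
(2) SAFE — a valid safe sequence is T_d, T_f, T_a, T_c, T_e.
Key observation: the first exact fit in this order is T_d — it needs (0, 0, 1, 2) with (0, 0, 1, 3) free, meeting a requested resource to the last unit.
Check, step by step:
  pool = (0, 0, 1, 3)
  run T_d (needs (0, 0, 1, 2), free (0, 0, 1, 3)); after release of (0, 0, 1, 1) the pool is (0, 0, 2, 4)
  run T_f (needs (0, 0, 2, 4), free (0, 0, 2, 4)); after release of (0, 1, 1, 1) the pool is (0, 1, 3, 5)
  run T_a (needs (0, 1, 3, 3), free (0, 1, 3, 5)); after release of (2, 1, 1, 0) the pool is (2, 2, 4, 5)
  run T_c (needs (2, 2, 4, 5), free (2, 2, 4, 5)); after release of (3, 0, 0, 3) the pool is (5, 2, 4, 8)
  run T_e (needs (3, 1, 0, 7), free (5, 2, 4, 8)); after release of (1, 2, 1, 3) the pool is (6, 4, 5, 11)
(3) Exactly 1 of the possible complete orderings is a safe sequence.


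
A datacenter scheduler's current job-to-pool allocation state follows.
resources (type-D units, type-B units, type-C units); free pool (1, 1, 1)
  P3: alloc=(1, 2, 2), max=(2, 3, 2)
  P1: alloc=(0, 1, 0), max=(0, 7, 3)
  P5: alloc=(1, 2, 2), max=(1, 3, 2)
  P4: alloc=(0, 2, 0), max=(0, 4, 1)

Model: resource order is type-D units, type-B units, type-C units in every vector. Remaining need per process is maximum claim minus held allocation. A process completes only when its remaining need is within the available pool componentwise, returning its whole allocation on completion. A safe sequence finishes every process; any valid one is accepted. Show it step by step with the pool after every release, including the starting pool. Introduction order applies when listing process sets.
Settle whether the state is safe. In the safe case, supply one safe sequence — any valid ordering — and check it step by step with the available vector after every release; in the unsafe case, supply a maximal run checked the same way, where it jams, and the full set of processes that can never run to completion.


SAFE, for example via the order P3, P5, P4, P1.
Key observation: P3 marks the first exact bind of the order: its need (1, 1, 0) fits the free (1, 1, 1) with zero slack on a requested resource.
Verifying each step:
  pool = (1, 1, 1)
  P3 needs (1, 1, 0) <= (1, 1, 1) -> finishes; pool += (1, 2, 2) = (2, 3, 3)
  P5 needs (0, 1, 0) <= (2, 3, 3) -> finishes; pool += (1, 2, 2) = (3, 5, 5)
  P4 needs (0, 2, 1) <= (3, 5, 5) -> finishes; pool += (0, 2, 0) = (3, 7, 5)
  P1 needs (0, 6, 3) <= (3, 7, 5) -> finishes; pool += (0, 1, 0) = (3, 8, 5)


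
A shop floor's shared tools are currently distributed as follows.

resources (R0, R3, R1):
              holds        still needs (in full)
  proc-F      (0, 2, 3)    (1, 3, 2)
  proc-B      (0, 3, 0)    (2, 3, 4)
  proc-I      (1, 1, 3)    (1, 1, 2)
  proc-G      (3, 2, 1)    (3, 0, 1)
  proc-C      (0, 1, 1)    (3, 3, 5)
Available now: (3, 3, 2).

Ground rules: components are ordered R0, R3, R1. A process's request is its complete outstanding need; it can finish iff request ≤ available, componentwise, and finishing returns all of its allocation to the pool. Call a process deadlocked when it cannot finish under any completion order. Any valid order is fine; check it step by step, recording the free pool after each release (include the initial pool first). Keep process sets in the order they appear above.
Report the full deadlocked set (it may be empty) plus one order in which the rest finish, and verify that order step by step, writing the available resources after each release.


Nothing here is deadlocked.
Key observation: the pool covers proc-G at once, and every later process fits after earlier releases.
The rest can finish in the order proc-G, proc-I, proc-B, proc-F, proc-C. Verifying each step:
  pool = (3, 3, 2)
  proc-G needs (3, 0, 1) <= (3, 3, 2) -> finishes; pool += (3, 2, 1) = (6, 5, 3)
  proc-I needs (1, 1, 2) <= (6, 5, 3) -> finishes; pool += (1, 1, 3) = (7, 6, 6)
  proc-B needs (2, 3, 4) <= (7, 6, 6) -> finishes; pool += (0, 3, 0) = (7, 9, 6)
  proc-F needs (1, 3, 2) <= (7, 9, 6) -> finishes; pool += (0, 2, 3) = (7, 11, 9)
  proc-C needs (3, 3, 5) <= (7, 11, 9) -> finishes; pool += (0, 1, 1) = (7, 12, 10)


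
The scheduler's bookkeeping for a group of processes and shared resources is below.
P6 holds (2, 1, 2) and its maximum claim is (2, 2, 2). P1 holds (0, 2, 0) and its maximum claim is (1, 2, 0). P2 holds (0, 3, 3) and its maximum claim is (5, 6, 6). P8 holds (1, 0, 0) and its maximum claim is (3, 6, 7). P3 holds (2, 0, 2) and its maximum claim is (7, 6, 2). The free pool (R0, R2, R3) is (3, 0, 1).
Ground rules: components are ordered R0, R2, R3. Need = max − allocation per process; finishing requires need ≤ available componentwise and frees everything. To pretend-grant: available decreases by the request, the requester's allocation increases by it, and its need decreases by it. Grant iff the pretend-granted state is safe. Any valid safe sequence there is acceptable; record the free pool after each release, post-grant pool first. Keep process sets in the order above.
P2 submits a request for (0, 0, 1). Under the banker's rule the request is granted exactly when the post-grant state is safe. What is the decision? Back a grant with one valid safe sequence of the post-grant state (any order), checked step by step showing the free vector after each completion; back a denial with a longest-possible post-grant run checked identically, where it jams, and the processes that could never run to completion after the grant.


GRANT. The post-grant state is safe; one safe sequence: P1, P6, P2, P3, P8.
Key observation: (3, 0, 0) free after granting still covers P1 first, and each release covers the next.
Check on the post-grant state, step by step:
  pool = (3, 0, 0)
  P1: need (1, 0, 0) fits (3, 0, 0); releases (0, 2, 0), pool now (3, 2, 0)
  P6: need (0, 1, 0) fits (3, 2, 0); releases (2, 1, 2), pool now (5, 3, 2)
  P2: need (5, 3, 2) fits (5, 3, 2); releases (0, 3, 4), pool now (5, 6, 6)
  P3: need (5, 6, 0) fits (5, 6, 6); releases (2, 0, 2), pool now (7, 6, 8)
  P8: need (2, 6, 7) fits (7, 6, 8); releases (1, 0, 0), pool now (8, 6, 8)


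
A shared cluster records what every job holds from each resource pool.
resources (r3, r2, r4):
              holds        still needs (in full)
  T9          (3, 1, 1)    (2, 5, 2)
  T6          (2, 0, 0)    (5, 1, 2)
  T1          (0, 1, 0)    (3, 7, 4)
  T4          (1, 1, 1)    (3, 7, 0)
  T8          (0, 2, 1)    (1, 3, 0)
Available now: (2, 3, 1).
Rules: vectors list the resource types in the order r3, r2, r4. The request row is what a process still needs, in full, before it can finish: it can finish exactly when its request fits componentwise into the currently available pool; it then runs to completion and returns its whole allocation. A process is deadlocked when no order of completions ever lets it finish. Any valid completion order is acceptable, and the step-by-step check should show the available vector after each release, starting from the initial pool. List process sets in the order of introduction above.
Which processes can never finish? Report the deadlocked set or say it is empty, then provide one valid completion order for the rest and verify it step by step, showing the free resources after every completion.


Deadlocked: T1 and T4.
Key observation: r2 is the bottleneck — with T8, T9, T6 done the pool holds (7, 6, 3), short of every remaining need.
The rest can finish in the order T8, T9, T6. Verifying each step:
  pool = (2, 3, 1)
  T8: need (1, 3, 0) fits (2, 3, 1); releases (0, 2, 1), pool now (2, 5, 2)
  T9: need (2, 5, 2) fits (2, 5, 2); releases (3, 1, 1), pool now (5, 6, 3)
  T6: need (5, 1, 2) fits (5, 6, 3); releases (2, 0, 0), pool now (7, 6, 3)
The blocked processes can never fit:
  T1 still needs (3, 7, 4) but only (7, 6, 3) is free — short on r2 and r4
  T4 still needs (3, 7, 0) but only (7, 6, 3) is free — short on r2


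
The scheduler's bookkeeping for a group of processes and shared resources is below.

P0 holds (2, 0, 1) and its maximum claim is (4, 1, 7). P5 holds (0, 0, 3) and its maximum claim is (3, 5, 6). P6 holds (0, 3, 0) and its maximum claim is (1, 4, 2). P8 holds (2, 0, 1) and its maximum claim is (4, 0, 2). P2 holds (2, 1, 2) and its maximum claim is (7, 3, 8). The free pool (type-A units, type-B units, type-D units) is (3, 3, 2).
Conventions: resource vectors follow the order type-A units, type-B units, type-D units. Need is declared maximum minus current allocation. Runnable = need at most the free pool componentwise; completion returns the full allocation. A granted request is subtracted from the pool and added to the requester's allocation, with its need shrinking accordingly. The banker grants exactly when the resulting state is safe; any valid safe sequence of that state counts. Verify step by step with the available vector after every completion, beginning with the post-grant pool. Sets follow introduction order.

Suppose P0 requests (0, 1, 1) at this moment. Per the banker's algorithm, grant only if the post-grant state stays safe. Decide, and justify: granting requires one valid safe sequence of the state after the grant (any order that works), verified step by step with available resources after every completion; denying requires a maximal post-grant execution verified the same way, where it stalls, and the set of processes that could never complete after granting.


DENY — the pretend-granted state is unsafe.
Key observation: type-D units is the bottleneck — with P8, P6 done the pool holds (5, 5, 2), short of every remaining need.
On the post-grant state, P8, P6 is a maximal run — nothing extends it. Check, step by step:
  pool = (3, 2, 1)
  P8 needs (2, 0, 1) <= (3, 2, 1) -> finishes; pool += (2, 0, 1) = (5, 2, 2)
  P6 needs (1, 1, 2) <= (5, 2, 2) -> finishes; pool += (0, 3, 0) = (5, 5, 2)
  blocked: P0 wants (2, 0, 5), pool (5, 5, 2) — not enough type-D units
  blocked: P5 wants (3, 5, 3), pool (5, 5, 2) — not enough type-D units
  blocked: P2 wants (5, 2, 6), pool (5, 5, 2) — not enough type-D units
Post-grant, the permanently blocked set is P0, P5 and P2.


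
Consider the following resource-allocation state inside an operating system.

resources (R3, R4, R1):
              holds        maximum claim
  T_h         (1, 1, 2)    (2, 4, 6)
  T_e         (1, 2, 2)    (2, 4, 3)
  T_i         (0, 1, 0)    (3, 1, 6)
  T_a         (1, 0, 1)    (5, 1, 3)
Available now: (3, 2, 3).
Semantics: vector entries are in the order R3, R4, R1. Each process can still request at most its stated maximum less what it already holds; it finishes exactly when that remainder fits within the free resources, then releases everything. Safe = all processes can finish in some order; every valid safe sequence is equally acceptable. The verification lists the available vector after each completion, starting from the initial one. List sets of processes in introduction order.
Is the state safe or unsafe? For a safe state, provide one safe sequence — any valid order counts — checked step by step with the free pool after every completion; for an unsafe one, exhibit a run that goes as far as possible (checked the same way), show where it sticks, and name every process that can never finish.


The state is SAFE; one workable sequence: T_e, T_h, T_i, T_a.
Key observation: reading the order forward, T_e is the first process whose need (1, 2, 1) meets the free pool (3, 2, 3) exactly on a resource it requests.
Step-by-step check:
  pool = (3, 2, 3)
  T_e: need (1, 2, 1) fits (3, 2, 3); releases (1, 2, 2), pool now (4, 4, 5)
  T_h: need (1, 3, 4) fits (4, 4, 5); releases (1, 1, 2), pool now (5, 5, 7)
  T_i: need (3, 0, 6) fits (5, 5, 7); releases (0, 1, 0), pool now (5, 6, 7)
  T_a: need (4, 1, 2) fits (5, 6, 7); releases (1, 0, 1), pool now (6, 6, 8)


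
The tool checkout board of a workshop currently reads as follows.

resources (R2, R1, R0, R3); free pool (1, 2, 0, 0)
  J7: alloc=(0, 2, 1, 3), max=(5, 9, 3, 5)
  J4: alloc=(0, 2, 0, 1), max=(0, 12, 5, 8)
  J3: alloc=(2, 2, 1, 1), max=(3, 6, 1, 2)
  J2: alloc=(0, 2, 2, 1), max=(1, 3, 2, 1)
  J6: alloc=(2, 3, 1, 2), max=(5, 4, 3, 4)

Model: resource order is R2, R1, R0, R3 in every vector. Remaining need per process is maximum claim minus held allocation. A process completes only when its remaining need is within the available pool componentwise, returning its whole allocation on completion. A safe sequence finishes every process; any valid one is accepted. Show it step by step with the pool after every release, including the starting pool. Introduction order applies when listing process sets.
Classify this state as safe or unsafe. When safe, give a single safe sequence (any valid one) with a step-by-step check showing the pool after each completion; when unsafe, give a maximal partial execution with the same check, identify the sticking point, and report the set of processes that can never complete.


SAFE, for example via the order J2, J3, J6, J7, J4.
Key observation: at J2 the run first touches a limit — (1, 1, 0, 0) against (1, 2, 0, 0), exact on a resource it actually requests.
Walking it through:
  pool = (1, 2, 0, 0)
  J2: need (1, 1, 0, 0) fits (1, 2, 0, 0); releases (0, 2, 2, 1), pool now (1, 4, 2, 1)
  J3: need (1, 4, 0, 1) fits (1, 4, 2, 1); releases (2, 2, 1, 1), pool now (3, 6, 3, 2)
  J6: need (3, 1, 2, 2) fits (3, 6, 3, 2); releases (2, 3, 1, 2), pool now (5, 9, 4, 4)
  J7: need (5, 7, 2, 2) fits (5, 9, 4, 4); releases (0, 2, 1, 3), pool now (5, 11, 5, 7)
  J4: need (0, 10, 5, 7) fits (5, 11, 5, 7); releases (0, 2, 0, 1), pool now (5, 13, 5, 8)


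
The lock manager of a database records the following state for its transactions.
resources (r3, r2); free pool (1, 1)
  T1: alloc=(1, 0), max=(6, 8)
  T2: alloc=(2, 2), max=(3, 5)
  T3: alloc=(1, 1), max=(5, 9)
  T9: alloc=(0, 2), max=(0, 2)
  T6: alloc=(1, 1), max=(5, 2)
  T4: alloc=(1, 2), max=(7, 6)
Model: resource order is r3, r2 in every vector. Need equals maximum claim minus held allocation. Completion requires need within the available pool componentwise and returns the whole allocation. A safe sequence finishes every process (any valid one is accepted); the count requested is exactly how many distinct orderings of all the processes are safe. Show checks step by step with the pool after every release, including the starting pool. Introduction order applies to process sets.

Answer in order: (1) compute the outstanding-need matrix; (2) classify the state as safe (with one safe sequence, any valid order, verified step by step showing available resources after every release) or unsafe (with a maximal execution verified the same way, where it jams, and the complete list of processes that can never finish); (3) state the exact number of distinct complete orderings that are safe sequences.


(1) Need matrix, components ordered r3, r2:
  T1: (5, 8)
  T2: (1, 3)
  T3: (4, 8)
  T9: (0, 0)
  T6: (4, 1)
  T4: (6, 4)
(2) UNSAFE — no complete ordering exists.
Key observation: after T9, T2 complete, (3, 5) is the best the pool ever gets, yet each leftover process wants more r3.
A maximal execution: T9, T2 — then nothing else fits. Check, step by step:
  pool = (1, 1)
  T9: need (0, 0) fits (1, 1); releases (0, 2), pool now (1, 3)
  T2: need (1, 3) fits (1, 3); releases (2, 2), pool now (3, 5)
  blocked: T1 wants (5, 8), pool (3, 5) — not enough r3 and r2
  blocked: T3 wants (4, 8), pool (3, 5) — not enough r3 and r2
  blocked: T6 wants (4, 1), pool (3, 5) — not enough r3
  blocked: T4 wants (6, 4), pool (3, 5) — not enough r3
Permanently blocked: T1, T3, T6 and T4.
(3) Exactly 0 of the possible complete orderings are safe sequences.


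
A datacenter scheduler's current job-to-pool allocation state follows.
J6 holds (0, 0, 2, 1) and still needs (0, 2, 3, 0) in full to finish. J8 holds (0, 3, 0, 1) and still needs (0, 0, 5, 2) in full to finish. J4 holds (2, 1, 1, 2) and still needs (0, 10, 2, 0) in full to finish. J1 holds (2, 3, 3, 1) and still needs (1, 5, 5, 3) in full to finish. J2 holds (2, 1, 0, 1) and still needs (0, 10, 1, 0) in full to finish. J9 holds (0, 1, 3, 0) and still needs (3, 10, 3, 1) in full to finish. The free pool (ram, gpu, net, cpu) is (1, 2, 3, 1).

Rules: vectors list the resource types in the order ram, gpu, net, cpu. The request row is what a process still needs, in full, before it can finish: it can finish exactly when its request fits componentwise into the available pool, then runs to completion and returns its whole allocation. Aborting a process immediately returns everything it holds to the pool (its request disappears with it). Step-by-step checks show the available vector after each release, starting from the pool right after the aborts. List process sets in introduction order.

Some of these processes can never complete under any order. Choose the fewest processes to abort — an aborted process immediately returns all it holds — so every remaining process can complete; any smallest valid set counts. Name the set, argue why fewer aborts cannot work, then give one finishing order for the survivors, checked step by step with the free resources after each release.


Abort J4 and J2.
Key observation: J9 was stuck for good until J4 and J2 gave back (4, 2, 1, 3); in the order shown it finishes at step 4.
No one abort is enough; case by case: J6 alone leaves J4 blocked (short on gpu); J8 alone leaves J4 blocked (short on gpu); J4 alone leaves J2 blocked (short on gpu); J1 alone leaves J4 blocked (short on gpu); J2 alone leaves J4 blocked (short on gpu); J9 alone leaves J4 blocked (short on gpu).
The survivors complete as J6, J8, J1, J9. Step-by-step check (starting from the post-abort pool):
  pool = (5, 4, 4, 4)
  J6: need (0, 2, 3, 0) fits (5, 4, 4, 4); releases (0, 0, 2, 1), pool now (5, 4, 6, 5)
  J8: need (0, 0, 5, 2) fits (5, 4, 6, 5); releases (0, 3, 0, 1), pool now (5, 7, 6, 6)
  J1: need (1, 5, 5, 3) fits (5, 7, 6, 6); releases (2, 3, 3, 1), pool now (7, 10, 9, 7)
  J9: need (3, 10, 3, 1) fits (7, 10, 9, 7); releases (0, 1, 3, 0), pool now (7, 11, 12, 7)


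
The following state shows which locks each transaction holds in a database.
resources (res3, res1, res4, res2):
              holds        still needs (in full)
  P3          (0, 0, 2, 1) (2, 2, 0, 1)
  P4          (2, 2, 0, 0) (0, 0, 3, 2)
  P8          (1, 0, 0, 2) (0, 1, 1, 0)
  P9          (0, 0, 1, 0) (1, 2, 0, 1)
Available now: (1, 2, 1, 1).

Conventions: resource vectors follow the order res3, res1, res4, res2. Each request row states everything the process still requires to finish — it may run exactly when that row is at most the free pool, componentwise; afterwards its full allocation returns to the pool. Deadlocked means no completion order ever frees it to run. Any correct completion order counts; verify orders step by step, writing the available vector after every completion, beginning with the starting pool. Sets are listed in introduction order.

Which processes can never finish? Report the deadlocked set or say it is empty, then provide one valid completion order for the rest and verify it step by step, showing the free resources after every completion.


No process is deadlocked.
Key observation: P8 leads a chain of completions in which each release enables another process.
The rest can finish in the order P8, P3, P9, P4. Walking it through:
  pool = (1, 2, 1, 1)
  P8: need (0, 1, 1, 0) fits (1, 2, 1, 1); releases (1, 0, 0, 2), pool now (2, 2, 1, 3)
  P3: need (2, 2, 0, 1) fits (2, 2, 1, 3); releases (0, 0, 2, 1), pool now (2, 2, 3, 4)
  P9: need (1, 2, 0, 1) fits (2, 2, 3, 4); releases (0, 0, 1, 0), pool now (2, 2, 4, 4)
  P4: need (0, 0, 3, 2) fits (2, 2, 4, 4); releases (2, 2, 0, 0), pool now (4, 4, 4, 4)


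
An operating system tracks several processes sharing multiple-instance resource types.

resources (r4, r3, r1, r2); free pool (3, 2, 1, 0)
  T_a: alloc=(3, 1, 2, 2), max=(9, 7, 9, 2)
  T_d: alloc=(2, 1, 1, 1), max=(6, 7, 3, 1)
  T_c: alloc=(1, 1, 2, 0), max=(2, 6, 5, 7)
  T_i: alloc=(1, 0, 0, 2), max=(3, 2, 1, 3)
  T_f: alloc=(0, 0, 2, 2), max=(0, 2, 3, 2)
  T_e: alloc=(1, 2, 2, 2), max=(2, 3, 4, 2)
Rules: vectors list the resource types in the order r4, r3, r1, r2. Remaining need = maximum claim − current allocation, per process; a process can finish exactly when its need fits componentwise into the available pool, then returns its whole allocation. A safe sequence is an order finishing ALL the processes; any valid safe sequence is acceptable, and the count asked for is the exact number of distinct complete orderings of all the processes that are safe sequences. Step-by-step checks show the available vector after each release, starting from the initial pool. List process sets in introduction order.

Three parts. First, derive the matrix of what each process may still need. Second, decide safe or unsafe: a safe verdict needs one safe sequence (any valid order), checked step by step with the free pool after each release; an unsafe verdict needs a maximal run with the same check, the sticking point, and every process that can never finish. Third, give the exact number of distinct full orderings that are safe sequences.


(1) Outstanding need per process (order r4, r3, r1, r2):
  T_a: (6, 6, 7, 0)
  T_d: (4, 6, 2, 0)
  T_c: (1, 5, 3, 7)
  T_i: (2, 2, 1, 1)
  T_f: (0, 2, 1, 0)
  T_e: (1, 1, 2, 0)
(2) UNSAFE.
Key observation: r3 is the bottleneck — with T_f, T_e, T_i done the pool holds (5, 4, 5, 6), short of every remaining need.
The run T_f, T_e, T_i cannot be extended any further. Check, step by step:
  pool = (3, 2, 1, 0)
  T_f needs (0, 2, 1, 0) <= (3, 2, 1, 0) -> finishes; pool += (0, 0, 2, 2) = (3, 2, 3, 2)
  T_e needs (1, 1, 2, 0) <= (3, 2, 3, 2) -> finishes; pool += (1, 2, 2, 2) = (4, 4, 5, 4)
  T_i needs (2, 2, 1, 1) <= (4, 4, 5, 4) -> finishes; pool += (1, 0, 0, 2) = (5, 4, 5, 6)
  T_a still needs (6, 6, 7, 0) but only (5, 4, 5, 6) is free — short on r4, r3 and r1
  T_d still needs (4, 6, 2, 0) but only (5, 4, 5, 6) is free — short on r3
  T_c still needs (1, 5, 3, 7) but only (5, 4, 5, 6) is free — short on r3 and r2
Processes that can never finish: T_a, T_d and T_c.
(3) The exact count: 0 of the possible complete orderings are safe sequences.
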